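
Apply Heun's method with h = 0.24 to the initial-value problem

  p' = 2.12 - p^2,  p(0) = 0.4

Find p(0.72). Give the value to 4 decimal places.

1.2380

Heun: k1 = f(s_n, p_n); k2 = f(s_n + h, p_n + h·k1); p_{n+1} = p_n + (h/2)·(k1 + k2).
s=0.000000, p=0.400000:
  k1 = f(0.000000, 0.400000) = 1.960000
  k2 = f(0.240000, 0.870400) = 1.362404
  p ← 0.400000 + (0.24/2)·(1.960000 + 1.362404) = 0.798688
s=0.240000, p=0.798688:
  k1 = f(0.240000, 0.798688) = 1.482097
  k2 = f(0.480000, 1.154392) = 0.787380
  p ← 0.798688 + (0.24/2)·(1.482097 + 0.787380) = 1.071026
s=0.480000, p=1.071026:
  k1 = f(0.480000, 1.071026) = 0.972904
  k2 = f(0.720000, 1.304523) = 0.418221
  p ← 1.071026 + (0.24/2)·(0.972904 + 0.418221) = 1.237961
p(0.72) ≈ 1.2380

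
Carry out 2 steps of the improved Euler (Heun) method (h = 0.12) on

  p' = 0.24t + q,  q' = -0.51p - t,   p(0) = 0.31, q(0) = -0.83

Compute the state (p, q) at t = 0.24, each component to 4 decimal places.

0.1122, -0.8846

Heun on (p,q): k1 = f(t_n, state_n); k2 = f(t_n + h, state_n + h·k1); state_{n+1} = state_n + (h/2)·(k1 + k2).
0.000000: (0.310000, -0.830000)
  k1 = (-0.830000, -0.158100)
  predictor → (0.210400, -0.848972)
  k2 = (-0.820172, -0.227304)
  → (0.210990, -0.853124)
0.120000: (0.210990, -0.853124)
  k1 = (-0.824324, -0.227605)
  predictor → (0.112071, -0.880437)
  k2 = (-0.822837, -0.297156)
  → (0.112160, -0.884610)
(p(0.24), q(0.24)) ≈ (0.1122, -0.8846)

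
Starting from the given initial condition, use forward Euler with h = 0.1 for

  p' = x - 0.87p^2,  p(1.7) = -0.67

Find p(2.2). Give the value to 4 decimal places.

Euler: p_{n+1} = p_n + h·f(x_n, p_n).
x=1.700000, p=-0.670000: f=1.309457 → p ← -0.670000 + 0.1·1.309457 = -0.539054
x=1.800000, p=-0.539054: f=1.547196 → p ← -0.539054 + 0.1·1.547196 = -0.384335
x=1.900000, p=-0.384335: f=1.771490 → p ← -0.384335 + 0.1·1.771490 = -0.207186
x=2.000000, p=-0.207186: f=1.962654 → p ← -0.207186 + 0.1·1.962654 = -0.010920
x=2.100000, p=-0.010920: f=2.099896 → p ← -0.010920 + 0.1·2.099896 = 0.199069
p(2.2) ≈ 0.1991

0.1991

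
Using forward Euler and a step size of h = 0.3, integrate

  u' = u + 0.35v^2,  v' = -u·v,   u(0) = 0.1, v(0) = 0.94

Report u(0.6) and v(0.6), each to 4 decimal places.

Euler on (u,v): u_{n+1} = u_n + h·u', v_{n+1} = v_n + h·v'.
0.000000: (0.100000, 0.940000); f=(0.409260, -0.094000) → (0.222778, 0.911800)
0.300000: (0.222778, 0.911800); f=(0.513761, -0.203129) → (0.376906, 0.850861)
(u(0.6), v(0.6)) ≈ (0.3769, 0.8509)

0.3769, 0.8509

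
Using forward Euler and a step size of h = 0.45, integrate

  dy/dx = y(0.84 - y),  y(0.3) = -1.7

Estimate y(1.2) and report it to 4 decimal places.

-10.9927

Euler: y_{n+1} = y_n + h·f(x_n, y_n).
x=0.300000, y=-1.700000: f=-4.318000 → y ← -1.700000 + 0.45·(-4.318000) = -3.643100
x=0.750000, y=-3.643100: f=-16.332382 → y ← -3.643100 + 0.45·(-16.332382) = -10.992672
y(1.2) ≈ -10.9927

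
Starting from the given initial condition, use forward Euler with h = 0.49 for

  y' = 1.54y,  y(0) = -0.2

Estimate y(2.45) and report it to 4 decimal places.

Euler: y_{n+1} = y_n + h·f(x_n, y_n).
x=0.000000, y=-0.200000: f=-0.308000 → y ← -0.200000 + 0.49·(-0.308000) = -0.350920
x=0.490000, y=-0.350920: f=-0.540417 → y ← -0.350920 + 0.49·(-0.540417) = -0.615724
x=0.980000, y=-0.615724: f=-0.948215 → y ← -0.615724 + 0.49·(-0.948215) = -1.080350
x=1.470000, y=-1.080350: f=-1.663739 → y ← -1.080350 + 0.49·(-1.663739) = -1.895582
x=1.960000, y=-1.895582: f=-2.919196 → y ← -1.895582 + 0.49·(-2.919196) = -3.325988
y(2.45) ≈ -3.3260

-3.3260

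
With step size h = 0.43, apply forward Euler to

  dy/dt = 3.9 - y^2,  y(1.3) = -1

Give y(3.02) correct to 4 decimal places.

1.9379

Euler: y_{n+1} = y_n + h·f(t_n, y_n).
t=1.300000, y=-1.000000: f=2.900000 → y ← -1.000000 + 0.43·2.900000 = 0.247000
t=1.730000, y=0.247000: f=3.838991 → y ← 0.247000 + 0.43·3.838991 = 1.897766
t=2.160000, y=1.897766: f=0.298484 → y ← 1.897766 + 0.43·0.298484 = 2.026114
t=2.590000, y=2.026114: f=-0.205138 → y ← 2.026114 + 0.43·(-0.205138) = 1.937905
y(3.02) ≈ 1.9379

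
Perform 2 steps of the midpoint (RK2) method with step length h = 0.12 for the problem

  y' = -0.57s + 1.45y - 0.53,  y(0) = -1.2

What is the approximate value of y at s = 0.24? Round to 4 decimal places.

-1.8661

Midpoint: k1 = f(s_n, y_n); k2 = f(s_n + h/2, y_n + (h/2)·k1); y_{n+1} = y_n + h·k2.
s=0.000000, y=-1.200000:
  k1 = f(0.000000, -1.200000) = -2.270000
  k2 = f(0.060000, -1.336200) = -2.501690
  y ← -1.200000 + 0.12·(-2.501690) = -1.500203
s=0.120000, y=-1.500203:
  k1 = f(0.120000, -1.500203) = -2.773694
  k2 = f(0.180000, -1.666624) = -3.049205
  y ← -1.500203 + 0.12·(-3.049205) = -1.866107
y(0.24) ≈ -1.8661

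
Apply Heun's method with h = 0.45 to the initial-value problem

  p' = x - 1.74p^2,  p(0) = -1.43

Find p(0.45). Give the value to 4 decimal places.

Heun: k1 = f(x_n, p_n); k2 = f(x_n + h, p_n + h·k1); p_{n+1} = p_n + (h/2)·(k1 + k2).
x=0.000000, p=-1.430000:
  k1 = f(0.000000, -1.430000) = -3.558126
  k2 = f(0.450000, -3.031157) = -15.536965
  p ← -1.430000 + (0.45/2)·(-3.558126 + (-15.536965)) = -5.726395
p(0.45) ≈ -5.7264

-5.7264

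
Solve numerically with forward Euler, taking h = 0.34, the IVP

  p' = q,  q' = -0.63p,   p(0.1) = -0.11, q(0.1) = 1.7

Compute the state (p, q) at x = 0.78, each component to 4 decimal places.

Euler on (p,q): p_{n+1} = p_n + h·p', q_{n+1} = q_n + h·q'.
0.100000: (-0.110000, 1.700000); f=(1.700000, 0.069300) → (0.468000, 1.723562)
0.440000: (0.468000, 1.723562); f=(1.723562, -0.294840) → (1.054011, 1.623316)
(p(0.78), q(0.78)) ≈ (1.0540, 1.6233)

1.0540, 1.6233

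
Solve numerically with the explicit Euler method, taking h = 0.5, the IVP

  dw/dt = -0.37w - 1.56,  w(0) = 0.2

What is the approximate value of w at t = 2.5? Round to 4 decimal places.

-2.6283

Euler: w_{n+1} = w_n + h·f(t_n, w_n).
t=0.000000, w=0.200000: f=-1.634000 → w ← 0.200000 + 0.5·(-1.634000) = -0.617000
t=0.500000, w=-0.617000: f=-1.331710 → w ← -0.617000 + 0.5·(-1.331710) = -1.282855
t=1.000000, w=-1.282855: f=-1.085344 → w ← -1.282855 + 0.5·(-1.085344) = -1.825527
t=1.500000, w=-1.825527: f=-0.884555 → w ← -1.825527 + 0.5·(-0.884555) = -2.267804
t=2.000000, w=-2.267804: f=-0.720912 → w ← -2.267804 + 0.5·(-0.720912) = -2.628261
w(2.5) ≈ -2.6283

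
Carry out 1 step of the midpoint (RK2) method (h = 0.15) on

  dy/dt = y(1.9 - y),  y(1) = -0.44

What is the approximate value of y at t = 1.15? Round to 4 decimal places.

Midpoint: k1 = f(t_n, y_n); k2 = f(t_n + h/2, y_n + (h/2)·k1); y_{n+1} = y_n + h·k2.
t=1.000000, y=-0.440000:
  k1 = f(1.000000, -0.440000) = -1.029600
  k2 = f(1.075000, -0.517220) = -1.250235
  y ← -0.440000 + 0.15·(-1.250235) = -0.627535
y(1.15) ≈ -0.6275

-0.6275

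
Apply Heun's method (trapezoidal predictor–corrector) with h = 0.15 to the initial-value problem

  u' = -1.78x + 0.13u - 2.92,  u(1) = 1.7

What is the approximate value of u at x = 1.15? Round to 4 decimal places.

Heun: k1 = f(x_n, u_n); k2 = f(x_n + h, u_n + h·k1); u_{n+1} = u_n + (h/2)·(k1 + k2).
x=1.000000, u=1.700000:
  k1 = f(1.000000, 1.700000) = -4.479000
  k2 = f(1.150000, 1.028150) = -4.833340
  u ← 1.700000 + (0.15/2)·(-4.479000 + (-4.833340)) = 1.001574
u(1.15) ≈ 1.0016

1.0016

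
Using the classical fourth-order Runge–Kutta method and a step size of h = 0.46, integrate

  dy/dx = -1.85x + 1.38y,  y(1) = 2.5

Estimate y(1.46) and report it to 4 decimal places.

RK4: k1 = f(x_n, y_n); k2 = f(x_n + h/2, y_n + (h/2)·k1); k3 = f(x_n + h/2, y_n + (h/2)·k2); k4 = f(x_n + h, y_n + h·k3); y_{n+1} = y_n + (h/6)·(k1 + 2k2 + 2k3 + k4).
x=1.000000, y=2.500000:
  k1 = f(1.000000, 2.500000) = 1.600000
  k2 = f(1.230000, 2.868000) = 1.682340
  k3 = f(1.230000, 2.886938) = 1.708475
  k4 = f(1.460000, 3.285898) = 1.833540
  y ← 2.500000 + (0.46/6)·(k1 + 2k2 + 2k3 + k4) = 3.283163
y(1.46) ≈ 3.2832

3.2832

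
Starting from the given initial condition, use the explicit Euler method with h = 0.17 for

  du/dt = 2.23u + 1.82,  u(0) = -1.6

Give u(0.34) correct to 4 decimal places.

-2.3070

Euler: u_{n+1} = u_n + h·f(t_n, u_n).
t=0.000000, u=-1.600000: f=-1.748000 → u ← -1.600000 + 0.17·(-1.748000) = -1.897160
t=0.170000, u=-1.897160: f=-2.410667 → u ← -1.897160 + 0.17·(-2.410667) = -2.306973
u(0.34) ≈ -2.3070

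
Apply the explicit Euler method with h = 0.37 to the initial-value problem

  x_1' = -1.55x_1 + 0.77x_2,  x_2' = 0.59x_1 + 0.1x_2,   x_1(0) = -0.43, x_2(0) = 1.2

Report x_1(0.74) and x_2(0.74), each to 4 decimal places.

0.3954, 1.2277

Euler on (x_1,x_2): x_1_{n+1} = x_1_n + h·x_1', x_2_{n+1} = x_2_n + h·x_2'.
0.000000: (-0.430000, 1.200000); f=(1.590500, -0.133700) → (0.158485, 1.150531)
0.370000: (0.158485, 1.150531); f=(0.640257, 0.208559) → (0.395380, 1.227698)
(x_1(0.74), x_2(0.74)) ≈ (0.3954, 1.2277)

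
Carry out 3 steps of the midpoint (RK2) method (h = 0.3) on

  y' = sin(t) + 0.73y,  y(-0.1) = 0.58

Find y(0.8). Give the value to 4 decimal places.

Midpoint: k1 = f(t_n, y_n); k2 = f(t_n + h/2, y_n + (h/2)·k1); y_{n+1} = y_n + h·k2.
t=-0.100000, y=0.580000:
  k1 = f(-0.100000, 0.580000) = 0.323567
  k2 = f(0.050000, 0.628535) = 0.508810
  y ← 0.580000 + 0.3·0.508810 = 0.732643
t=0.200000, y=0.732643:
  k1 = f(0.200000, 0.732643) = 0.733499
  k2 = f(0.350000, 0.842668) = 0.958045
  y ← 0.732643 + 0.3·0.958045 = 1.020056
t=0.500000, y=1.020056:
  k1 = f(0.500000, 1.020056) = 1.224067
  k2 = f(0.650000, 1.203666) = 1.483863
  y ← 1.020056 + 0.3·1.483863 = 1.465215
y(0.8) ≈ 1.4652

1.4652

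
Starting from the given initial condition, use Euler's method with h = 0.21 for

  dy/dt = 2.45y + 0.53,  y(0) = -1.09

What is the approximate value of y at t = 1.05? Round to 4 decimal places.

-7.1777

Euler: y_{n+1} = y_n + h·f(t_n, y_n).
t=0.000000, y=-1.090000: f=-2.140500 → y ← -1.090000 + 0.21·(-2.140500) = -1.539505
t=0.210000, y=-1.539505: f=-3.241787 → y ← -1.539505 + 0.21·(-3.241787) = -2.220280
t=0.420000, y=-2.220280: f=-4.909687 → y ← -2.220280 + 0.21·(-4.909687) = -3.251315
t=0.630000, y=-3.251315: f=-7.435721 → y ← -3.251315 + 0.21·(-7.435721) = -4.812816
t=0.840000, y=-4.812816: f=-11.261399 → y ← -4.812816 + 0.21·(-11.261399) = -7.177710
y(1.05) ≈ -7.1777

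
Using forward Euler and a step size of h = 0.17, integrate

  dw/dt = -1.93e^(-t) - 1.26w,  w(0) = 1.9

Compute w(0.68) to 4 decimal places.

0.0138

Euler: w_{n+1} = w_n + h·f(t_n, w_n).
t=0.000000, w=1.900000: f=-4.324000 → w ← 1.900000 + 0.17·(-4.324000) = 1.164920
t=0.170000, w=1.164920: f=-3.096072 → w ← 1.164920 + 0.17·(-3.096072) = 0.638588
t=0.340000, w=0.638588: f=-2.178337 → w ← 0.638588 + 0.17·(-2.178337) = 0.268270
t=0.510000, w=0.268270: f=-1.496977 → w ← 0.268270 + 0.17·(-1.496977) = 0.013784
w(0.68) ≈ 0.0138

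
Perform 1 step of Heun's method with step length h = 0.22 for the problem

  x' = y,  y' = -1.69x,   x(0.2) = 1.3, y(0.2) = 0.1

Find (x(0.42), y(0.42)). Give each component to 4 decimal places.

1.2688, -0.3874

Heun on (x,y): k1 = f(t_n, state_n); k2 = f(t_n + h, state_n + h·k1); state_{n+1} = state_n + (h/2)·(k1 + k2).
0.200000: (1.300000, 0.100000)
  k1 = (0.100000, -2.197000)
  predictor → (1.322000, -0.383340)
  k2 = (-0.383340, -2.234180)
  → (1.268833, -0.387430)
(x(0.42), y(0.42)) ≈ (1.2688, -0.3874)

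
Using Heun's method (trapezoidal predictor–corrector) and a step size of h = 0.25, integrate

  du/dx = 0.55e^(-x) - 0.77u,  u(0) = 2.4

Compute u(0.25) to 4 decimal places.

Heun: k1 = f(x_n, u_n); k2 = f(x_n + h, u_n + h·k1); u_{n+1} = u_n + (h/2)·(k1 + k2).
x=0.000000, u=2.400000:
  k1 = f(0.000000, 2.400000) = -1.298000
  k2 = f(0.250000, 2.075500) = -1.169795
  u ← 2.400000 + (0.25/2)·(-1.298000 + (-1.169795)) = 2.091526
u(0.25) ≈ 2.0915

2.0915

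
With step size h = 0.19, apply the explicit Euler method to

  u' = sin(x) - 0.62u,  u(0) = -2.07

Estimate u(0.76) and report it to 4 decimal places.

Euler: u_{n+1} = u_n + h·f(x_n, u_n).
x=0.000000, u=-2.070000: f=1.283400 → u ← -2.070000 + 0.19·1.283400 = -1.826154
x=0.190000, u=-1.826154: f=1.321074 → u ← -1.826154 + 0.19·1.321074 = -1.575150
x=0.380000, u=-1.575150: f=1.347513 → u ← -1.575150 + 0.19·1.347513 = -1.319122
x=0.570000, u=-1.319122: f=1.357488 → u ← -1.319122 + 0.19·1.357488 = -1.061200
u(0.76) ≈ -1.0612

-1.0612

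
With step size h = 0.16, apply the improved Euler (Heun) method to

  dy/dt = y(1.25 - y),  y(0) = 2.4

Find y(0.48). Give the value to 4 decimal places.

Heun: k1 = f(t_n, y_n); k2 = f(t_n + h, y_n + h·k1); y_{n+1} = y_n + (h/2)·(k1 + k2).
t=0.000000, y=2.400000:
  k1 = f(0.000000, 2.400000) = -2.760000
  k2 = f(0.160000, 1.958400) = -1.387331
  y ← 2.400000 + (0.16/2)·(-2.760000 + (-1.387331)) = 2.068214
t=0.160000, y=2.068214:
  k1 = f(0.160000, 2.068214) = -1.692240
  k2 = f(0.320000, 1.797455) = -0.984026
  y ← 2.068214 + (0.16/2)·(-1.692240 + (-0.984026)) = 1.854112
t=0.320000, y=1.854112:
  k1 = f(0.320000, 1.854112) = -1.120092
  k2 = f(0.480000, 1.674898) = -0.711660
  y ← 1.854112 + (0.16/2)·(-1.120092 + (-0.711660)) = 1.707572
y(0.48) ≈ 1.7076

1.7076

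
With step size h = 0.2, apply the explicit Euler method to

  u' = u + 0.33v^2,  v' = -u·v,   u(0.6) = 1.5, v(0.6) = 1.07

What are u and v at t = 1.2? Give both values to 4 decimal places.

2.7597, 0.2539

Euler on (u,v): u_{n+1} = u_n + h·u', v_{n+1} = v_n + h·v'.
0.600000: (1.500000, 1.070000); f=(1.877817, -1.605000) → (1.875563, 0.749000)
0.800000: (1.875563, 0.749000); f=(2.060694, -1.404797) → (2.287702, 0.468041)
1.000000: (2.287702, 0.468041); f=(2.359993, -1.070737) → (2.759701, 0.253893)
(u(1.2), v(1.2)) ≈ (2.7597, 0.2539)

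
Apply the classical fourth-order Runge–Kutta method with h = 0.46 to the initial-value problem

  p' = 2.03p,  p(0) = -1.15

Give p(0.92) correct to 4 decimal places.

RK4: k1 = f(t_n, p_n); k2 = f(t_n + h/2, p_n + (h/2)·k1); k3 = f(t_n + h/2, p_n + (h/2)·k2); k4 = f(t_n + h, p_n + h·k3); p_{n+1} = p_n + (h/6)·(k1 + 2k2 + 2k3 + k4).
t=0.000000, p=-1.150000:
  k1 = f(0.000000, -1.150000) = -2.334500
  k2 = f(0.230000, -1.686935) = -3.424478
  k3 = f(0.230000, -1.937630) = -3.933389
  k4 = f(0.460000, -2.959359) = -6.007498
  p ← -1.150000 + (0.46/6)·(k1 + 2k2 + 2k3 + k4) = -2.917759
t=0.460000, p=-2.917759:
  k1 = f(0.460000, -2.917759) = -5.923052
  k2 = f(0.690000, -4.280061) = -8.688525
  k3 = f(0.690000, -4.916120) = -9.979724
  k4 = f(0.920000, -7.508432) = -15.242118
  p ← -2.917759 + (0.46/6)·(k1 + 2k2 + 2k3 + k4) = -7.402887
p(0.92) ≈ -7.4029

-7.4029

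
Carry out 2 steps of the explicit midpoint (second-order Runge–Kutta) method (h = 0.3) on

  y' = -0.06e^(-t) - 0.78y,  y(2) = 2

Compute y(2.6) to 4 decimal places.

1.2561

Midpoint: k1 = f(t_n, y_n); k2 = f(t_n + h/2, y_n + (h/2)·k1); y_{n+1} = y_n + h·k2.
t=2.000000, y=2.000000:
  k1 = f(2.000000, 2.000000) = -1.568120
  k2 = f(2.150000, 1.764782) = -1.383519
  y ← 2.000000 + 0.3·(-1.383519) = 1.584944
t=2.300000, y=1.584944:
  k1 = f(2.300000, 1.584944) = -1.242272
  k2 = f(2.450000, 1.398603) = -1.096088
  y ← 1.584944 + 0.3·(-1.096088) = 1.256118
y(2.6) ≈ 1.2561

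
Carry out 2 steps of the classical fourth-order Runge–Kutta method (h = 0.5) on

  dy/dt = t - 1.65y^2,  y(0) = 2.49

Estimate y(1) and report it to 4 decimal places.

RK4: k1 = f(t_n, y_n); k2 = f(t_n + h/2, y_n + (h/2)·k1); k3 = f(t_n + h/2, y_n + (h/2)·k2); k4 = f(t_n + h, y_n + h·k3); y_{n+1} = y_n + (h/6)·(k1 + 2k2 + 2k3 + k4).
t=0.000000, y=2.490000:
  k1 = f(0.000000, 2.490000) = -10.230165
  k2 = f(0.250000, -0.067541) = 0.242473
  k3 = f(0.250000, 2.550618) = -10.484328
  k4 = f(0.500000, -2.752164) = -11.997772
  y ← 2.490000 + (0.5/6)·(k1 + 2k2 + 2k3 + k4) = -1.069304
t=0.500000, y=-1.069304:
  k1 = f(0.500000, -1.069304) = -1.386628
  k2 = f(0.750000, -1.415961) = -2.558160
  k3 = f(0.750000, -1.708844) = -4.068243
  k4 = f(1.000000, -3.103426) = -14.891564
  y ← -1.069304 + (0.5/6)·(k1 + 2k2 + 2k3 + k4) = -3.530221
y(1) ≈ -3.5302

-3.5302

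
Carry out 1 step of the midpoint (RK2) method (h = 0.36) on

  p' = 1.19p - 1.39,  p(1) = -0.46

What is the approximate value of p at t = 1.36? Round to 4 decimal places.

Midpoint: k1 = f(t_n, p_n); k2 = f(t_n + h/2, p_n + (h/2)·k1); p_{n+1} = p_n + h·k2.
t=1.000000, p=-0.460000:
  k1 = f(1.000000, -0.460000) = -1.937400
  k2 = f(1.180000, -0.808732) = -2.352391
  p ← -0.460000 + 0.36·(-2.352391) = -1.306861
p(1.36) ≈ -1.3069

-1.3069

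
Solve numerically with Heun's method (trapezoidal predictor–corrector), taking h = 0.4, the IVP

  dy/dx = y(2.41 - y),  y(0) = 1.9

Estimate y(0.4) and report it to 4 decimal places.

Heun: k1 = f(x_n, y_n); k2 = f(x_n + h, y_n + h·k1); y_{n+1} = y_n + (h/2)·(k1 + k2).
x=0.000000, y=1.900000:
  k1 = f(0.000000, 1.900000) = 0.969000
  k2 = f(0.400000, 2.287600) = 0.280002
  y ← 1.900000 + (0.4/2)·(0.969000 + 0.280002) = 2.149800
y(0.4) ≈ 2.1498

2.1498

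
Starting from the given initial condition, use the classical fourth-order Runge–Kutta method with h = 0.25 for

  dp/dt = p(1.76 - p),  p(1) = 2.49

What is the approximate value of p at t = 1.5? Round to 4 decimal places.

RK4: k1 = f(t_n, p_n); k2 = f(t_n + h/2, p_n + (h/2)·k1); k3 = f(t_n + h/2, p_n + (h/2)·k2); k4 = f(t_n + h, p_n + h·k3); p_{n+1} = p_n + (h/6)·(k1 + 2k2 + 2k3 + k4).
t=1.000000, p=2.490000:
  k1 = f(1.000000, 2.490000) = -1.817700
  k2 = f(1.125000, 2.262787) = -1.137701
  k3 = f(1.125000, 2.347787) = -1.380000
  k4 = f(1.250000, 2.145000) = -0.825825
  p ← 2.490000 + (0.25/6)·(k1 + 2k2 + 2k3 + k4) = 2.170045
t=1.250000, p=2.170045:
  k1 = f(1.250000, 2.170045) = -0.889815
  k2 = f(1.375000, 2.058818) = -0.615211
  k3 = f(1.375000, 2.093143) = -0.697317
  k4 = f(1.500000, 1.995716) = -0.470421
  p ← 2.170045 + (0.25/6)·(k1 + 2k2 + 2k3 + k4) = 2.003991
p(1.5) ≈ 2.0040

2.0040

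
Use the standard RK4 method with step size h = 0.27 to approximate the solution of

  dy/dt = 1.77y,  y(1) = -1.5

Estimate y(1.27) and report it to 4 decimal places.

-2.4187

RK4: k1 = f(t_n, y_n); k2 = f(t_n + h/2, y_n + (h/2)·k1); k3 = f(t_n + h/2, y_n + (h/2)·k2); k4 = f(t_n + h, y_n + h·k3); y_{n+1} = y_n + (h/6)·(k1 + 2k2 + 2k3 + k4).
t=1.000000, y=-1.500000:
  k1 = f(1.000000, -1.500000) = -2.655000
  k2 = f(1.135000, -1.858425) = -3.289412
  k3 = f(1.135000, -1.944071) = -3.441005
  k4 = f(1.270000, -2.429071) = -4.299456
  y ← -1.500000 + (0.27/6)·(k1 + 2k2 + 2k3 + k4) = -2.418688
y(1.27) ≈ -2.4187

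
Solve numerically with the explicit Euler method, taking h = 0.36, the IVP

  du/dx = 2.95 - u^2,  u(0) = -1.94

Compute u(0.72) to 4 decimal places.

-2.9658

Euler: u_{n+1} = u_n + h·f(x_n, u_n).
x=0.000000, u=-1.940000: f=-0.813600 → u ← -1.940000 + 0.36·(-0.813600) = -2.232896
x=0.360000, u=-2.232896: f=-2.035825 → u ← -2.232896 + 0.36·(-2.035825) = -2.965793
u(0.72) ≈ -2.9658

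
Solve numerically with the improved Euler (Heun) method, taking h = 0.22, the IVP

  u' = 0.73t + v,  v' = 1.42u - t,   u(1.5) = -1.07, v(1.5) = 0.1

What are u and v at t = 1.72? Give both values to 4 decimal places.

Heun on (u,v): k1 = f(t_n, state_n); k2 = f(t_n + h, state_n + h·k1); state_{n+1} = state_n + (h/2)·(k1 + k2).
1.500000: (-1.070000, 0.100000)
  k1 = (1.195000, -3.019400)
  predictor → (-0.807100, -0.564268)
  k2 = (0.691332, -2.866082)
  → (-0.862503, -0.547403)
(u(1.72), v(1.72)) ≈ (-0.8625, -0.5474)

-0.8625, -0.5474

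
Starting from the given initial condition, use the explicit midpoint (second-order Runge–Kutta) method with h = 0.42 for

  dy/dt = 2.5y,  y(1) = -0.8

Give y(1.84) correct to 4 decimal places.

-5.4132

Midpoint: k1 = f(t_n, y_n); k2 = f(t_n + h/2, y_n + (h/2)·k1); y_{n+1} = y_n + h·k2.
t=1.000000, y=-0.800000:
  k1 = f(1.000000, -0.800000) = -2.000000
  k2 = f(1.210000, -1.220000) = -3.050000
  y ← -0.800000 + 0.42·(-3.050000) = -2.081000
t=1.420000, y=-2.081000:
  k1 = f(1.420000, -2.081000) = -5.202500
  k2 = f(1.630000, -3.173525) = -7.933812
  y ← -2.081000 + 0.42·(-7.933812) = -5.413201
y(1.84) ≈ -5.4132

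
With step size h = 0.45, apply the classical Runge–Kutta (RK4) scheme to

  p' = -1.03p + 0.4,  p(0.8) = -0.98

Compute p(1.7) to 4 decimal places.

RK4: k1 = f(t_n, p_n); k2 = f(t_n + h/2, p_n + (h/2)·k1); k3 = f(t_n + h/2, p_n + (h/2)·k2); k4 = f(t_n + h, p_n + h·k3); p_{n+1} = p_n + (h/6)·(k1 + 2k2 + 2k3 + k4).
t=0.800000, p=-0.980000:
  k1 = f(0.800000, -0.980000) = 1.409400
  k2 = f(1.025000, -0.662885) = 1.082772
  k3 = f(1.025000, -0.736376) = 1.158468
  k4 = f(1.250000, -0.458690) = 0.872450
  p ← -0.980000 + (0.45/6)·(k1 + 2k2 + 2k3 + k4) = -0.472675
t=1.250000, p=-0.472675:
  k1 = f(1.250000, -0.472675) = 0.886856
  k2 = f(1.475000, -0.273133) = 0.681327
  k3 = f(1.475000, -0.319377) = 0.728958
  k4 = f(1.700000, -0.144644) = 0.548984
  p ← -0.472675 + (0.45/6)·(k1 + 2k2 + 2k3 + k4) = -0.153445
p(1.7) ≈ -0.1534

-0.1534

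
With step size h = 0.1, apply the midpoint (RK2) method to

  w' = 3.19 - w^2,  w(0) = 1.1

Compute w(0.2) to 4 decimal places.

Midpoint: k1 = f(t_n, w_n); k2 = f(t_n + h/2, w_n + (h/2)·k1); w_{n+1} = w_n + h·k2.
t=0.000000, w=1.100000:
  k1 = f(0.000000, 1.100000) = 1.980000
  k2 = f(0.050000, 1.199000) = 1.752399
  w ← 1.100000 + 0.1·1.752399 = 1.275240
t=0.100000, w=1.275240:
  k1 = f(0.100000, 1.275240) = 1.563763
  k2 = f(0.150000, 1.353428) = 1.358232
  w ← 1.275240 + 0.1·1.358232 = 1.411063
w(0.2) ≈ 1.4111

1.4111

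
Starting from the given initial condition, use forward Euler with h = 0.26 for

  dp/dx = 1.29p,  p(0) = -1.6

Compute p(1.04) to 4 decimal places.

Euler: p_{n+1} = p_n + h·f(x_n, p_n).
x=0.000000, p=-1.600000: f=-2.064000 → p ← -1.600000 + 0.26·(-2.064000) = -2.136640
x=0.260000, p=-2.136640: f=-2.756266 → p ← -2.136640 + 0.26·(-2.756266) = -2.853269
x=0.520000, p=-2.853269: f=-3.680717 → p ← -2.853269 + 0.26·(-3.680717) = -3.810255
x=0.780000, p=-3.810255: f=-4.915230 → p ← -3.810255 + 0.26·(-4.915230) = -5.088215
p(1.04) ≈ -5.0882

-5.0882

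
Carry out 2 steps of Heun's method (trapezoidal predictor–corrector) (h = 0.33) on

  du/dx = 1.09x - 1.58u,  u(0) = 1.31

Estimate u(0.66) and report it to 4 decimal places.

Heun: k1 = f(x_n, u_n); k2 = f(x_n + h, u_n + h·k1); u_{n+1} = u_n + (h/2)·(k1 + k2).
x=0.000000, u=1.310000:
  k1 = f(0.000000, 1.310000) = -2.069800
  k2 = f(0.330000, 0.626966) = -0.630906
  u ← 1.310000 + (0.33/2)·(-2.069800 + (-0.630906)) = 0.864383
x=0.330000, u=0.864383:
  k1 = f(0.330000, 0.864383) = -1.006026
  k2 = f(0.660000, 0.532395) = -0.121784
  u ← 0.864383 + (0.33/2)·(-1.006026 + (-0.121784)) = 0.678295
u(0.66) ≈ 0.6783

0.6783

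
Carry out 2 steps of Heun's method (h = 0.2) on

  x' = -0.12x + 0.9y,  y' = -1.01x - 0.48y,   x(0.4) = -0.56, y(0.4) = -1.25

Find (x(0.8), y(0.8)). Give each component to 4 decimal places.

-0.8870, -0.7544

Heun on (x,y): k1 = f(t_n, state_n); k2 = f(t_n + h, state_n + h·k1); state_{n+1} = state_n + (h/2)·(k1 + k2).
0.400000: (-0.560000, -1.250000)
  k1 = (-1.057800, 1.165600)
  predictor → (-0.771560, -1.016880)
  k2 = (-0.822605, 1.267378)
  → (-0.748040, -1.006702)
0.600000: (-0.748040, -1.006702)
  k1 = (-0.816267, 1.238738)
  predictor → (-0.911294, -0.758955)
  k2 = (-0.573704, 1.284705)
  → (-0.887038, -0.754358)
(x(0.8), y(0.8)) ≈ (-0.8870, -0.7544)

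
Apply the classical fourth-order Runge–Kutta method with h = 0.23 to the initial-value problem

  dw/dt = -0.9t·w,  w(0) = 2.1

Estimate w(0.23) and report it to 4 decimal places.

2.0506

RK4: k1 = f(t_n, w_n); k2 = f(t_n + h/2, w_n + (h/2)·k1); k3 = f(t_n + h/2, w_n + (h/2)·k2); k4 = f(t_n + h, w_n + h·k3); w_{n+1} = w_n + (h/6)·(k1 + 2k2 + 2k3 + k4).
t=0.000000, w=2.100000:
  k1 = f(0.000000, 2.100000) = 0.000000
  k2 = f(0.115000, 2.100000) = -0.217350
  k3 = f(0.115000, 2.075005) = -0.214763
  k4 = f(0.230000, 2.050605) = -0.424475
  w ← 2.100000 + (0.23/6)·(k1 + 2k2 + 2k3 + k4) = 2.050600
w(0.23) ≈ 2.0506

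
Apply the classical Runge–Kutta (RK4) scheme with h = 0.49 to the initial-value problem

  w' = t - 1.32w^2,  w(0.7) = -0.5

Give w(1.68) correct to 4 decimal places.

RK4: k1 = f(t_n, w_n); k2 = f(t_n + h/2, w_n + (h/2)·k1); k3 = f(t_n + h/2, w_n + (h/2)·k2); k4 = f(t_n + h, w_n + h·k3); w_{n+1} = w_n + (h/6)·(k1 + 2k2 + 2k3 + k4).
t=0.700000, w=-0.500000:
  k1 = f(0.700000, -0.500000) = 0.370000
  k2 = f(0.945000, -0.409350) = 0.723811
  k3 = f(0.945000, -0.322666) = 0.807570
  k4 = f(1.190000, -0.104291) = 1.175643
  w ← -0.500000 + (0.49/6)·(k1 + 2k2 + 2k3 + k4) = -0.123647
t=1.190000, w=-0.123647:
  k1 = f(1.190000, -0.123647) = 1.169819
  k2 = f(1.435000, 0.162959) = 1.399947
  k3 = f(1.435000, 0.219340) = 1.371495
  k4 = f(1.680000, 0.548386) = 1.283041
  w ← -0.123647 + (0.49/6)·(k1 + 2k2 + 2k3 + k4) = 0.529339
w(1.68) ≈ 0.5293

0.5293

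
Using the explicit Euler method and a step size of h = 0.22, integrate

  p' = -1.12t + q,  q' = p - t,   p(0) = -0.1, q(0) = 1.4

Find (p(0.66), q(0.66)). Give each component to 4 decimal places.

Euler on (p,q): p_{n+1} = p_n + h·p', q_{n+1} = q_n + h·q'.
0.000000: (-0.100000, 1.400000); f=(1.400000, -0.100000) → (0.208000, 1.378000)
0.220000: (0.208000, 1.378000); f=(1.131600, -0.012000) → (0.456952, 1.375360)
0.440000: (0.456952, 1.375360); f=(0.882560, 0.016952) → (0.651115, 1.379089)
(p(0.66), q(0.66)) ≈ (0.6511, 1.3791)

0.6511, 1.3791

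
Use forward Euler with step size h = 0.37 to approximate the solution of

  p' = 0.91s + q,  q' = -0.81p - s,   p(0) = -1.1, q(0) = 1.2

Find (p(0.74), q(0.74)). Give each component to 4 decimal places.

0.0346, 1.5894

Euler on (p,q): p_{n+1} = p_n + h·p', q_{n+1} = q_n + h·q'.
0.000000: (-1.100000, 1.200000); f=(1.200000, 0.891000) → (-0.656000, 1.529670)
0.370000: (-0.656000, 1.529670); f=(1.866370, 0.161360) → (0.034557, 1.589373)
(p(0.74), q(0.74)) ≈ (0.0346, 1.5894)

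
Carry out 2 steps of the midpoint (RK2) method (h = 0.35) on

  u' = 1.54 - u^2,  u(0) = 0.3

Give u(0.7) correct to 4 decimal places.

Midpoint: k1 = f(t_n, u_n); k2 = f(t_n + h/2, u_n + (h/2)·k1); u_{n+1} = u_n + h·k2.
t=0.000000, u=0.300000:
  k1 = f(0.000000, 0.300000) = 1.450000
  k2 = f(0.175000, 0.553750) = 1.233361
  u ← 0.300000 + 0.35·1.233361 = 0.731676
t=0.350000, u=0.731676:
  k1 = f(0.350000, 0.731676) = 1.004650
  k2 = f(0.525000, 0.907490) = 0.716462
  u ← 0.731676 + 0.35·0.716462 = 0.982438
u(0.7) ≈ 0.9824

0.9824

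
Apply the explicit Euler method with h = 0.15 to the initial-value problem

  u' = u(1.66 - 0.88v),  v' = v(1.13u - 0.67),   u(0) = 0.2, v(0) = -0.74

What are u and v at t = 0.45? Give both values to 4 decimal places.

Euler on (u,v): u_{n+1} = u_n + h·u', v_{n+1} = v_n + h·v'.
0.000000: (0.200000, -0.740000); f=(0.462240, 0.328560) → (0.269336, -0.690716)
0.150000: (0.269336, -0.690716); f=(0.610808, 0.252561) → (0.360957, -0.652832)
0.300000: (0.360957, -0.652832); f=(0.806556, 0.171119) → (0.481941, -0.627164)
(u(0.45), v(0.45)) ≈ (0.4819, -0.6272)

0.4819, -0.6272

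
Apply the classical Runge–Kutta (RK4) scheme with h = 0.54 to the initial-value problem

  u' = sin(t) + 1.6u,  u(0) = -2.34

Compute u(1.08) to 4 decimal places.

-12.0765

RK4: k1 = f(t_n, u_n); k2 = f(t_n + h/2, u_n + (h/2)·k1); k3 = f(t_n + h/2, u_n + (h/2)·k2); k4 = f(t_n + h, u_n + h·k3); u_{n+1} = u_n + (h/6)·(k1 + 2k2 + 2k3 + k4).
t=0.000000, u=-2.340000:
  k1 = f(0.000000, -2.340000) = -3.744000
  k2 = f(0.270000, -3.350880) = -5.094677
  k3 = f(0.270000, -3.715563) = -5.678169
  k4 = f(0.540000, -5.406211) = -8.135802
  u ← -2.340000 + (0.54/6)·(k1 + 2k2 + 2k3 + k4) = -5.348294
t=0.540000, u=-5.348294:
  k1 = f(0.540000, -5.348294) = -8.043135
  k2 = f(0.810000, -7.519941) = -11.307618
  k3 = f(0.810000, -8.401351) = -12.717875
  k4 = f(1.080000, -12.215947) = -18.663557
  u ← -5.348294 + (0.54/6)·(k1 + 2k2 + 2k3 + k4) = -12.076485
u(1.08) ≈ -12.0765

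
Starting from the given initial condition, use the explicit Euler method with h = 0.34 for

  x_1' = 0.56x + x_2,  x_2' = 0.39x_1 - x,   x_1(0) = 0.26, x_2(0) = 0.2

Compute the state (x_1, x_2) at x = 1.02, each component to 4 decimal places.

Euler on (x_1,x_2): x_1_{n+1} = x_1_n + h·x_1', x_2_{n+1} = x_2_n + h·x_2'.
0.000000: (0.260000, 0.200000); f=(0.200000, 0.101400) → (0.328000, 0.234476)
0.340000: (0.328000, 0.234476); f=(0.424876, -0.212080) → (0.472458, 0.162369)
0.680000: (0.472458, 0.162369); f=(0.543169, -0.495741) → (0.657135, -0.006183)
(x_1(1.02), x_2(1.02)) ≈ (0.6571, -0.0062)

0.6571, -0.0062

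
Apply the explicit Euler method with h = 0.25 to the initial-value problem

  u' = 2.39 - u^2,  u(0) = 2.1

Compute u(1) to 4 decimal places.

Euler: u_{n+1} = u_n + h·f(t_n, u_n).
t=0.000000, u=2.100000: f=-2.020000 → u ← 2.100000 + 0.25·(-2.020000) = 1.595000
t=0.250000, u=1.595000: f=-0.154025 → u ← 1.595000 + 0.25·(-0.154025) = 1.556494
t=0.500000, u=1.556494: f=-0.032673 → u ← 1.556494 + 0.25·(-0.032673) = 1.548326
t=0.750000, u=1.548326: f=-0.007312 → u ← 1.548326 + 0.25·(-0.007312) = 1.546498
u(1) ≈ 1.5465

1.5465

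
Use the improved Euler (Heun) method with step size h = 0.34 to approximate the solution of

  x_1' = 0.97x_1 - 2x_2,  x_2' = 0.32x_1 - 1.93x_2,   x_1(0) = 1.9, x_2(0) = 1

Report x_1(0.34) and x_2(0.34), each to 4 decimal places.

Heun on (x_1,x_2): k1 = f(t_n, state_n); k2 = f(t_n + h, state_n + h·k1); state_{n+1} = state_n + (h/2)·(k1 + k2).
0.000000: (1.900000, 1.000000)
  k1 = (-0.157000, -1.322000)
  predictor → (1.846620, 0.550520)
  k2 = (0.690181, -0.471585)
  → (1.990641, 0.695091)
(x_1(0.34), x_2(0.34)) ≈ (1.9906, 0.6951)

1.9906, 0.6951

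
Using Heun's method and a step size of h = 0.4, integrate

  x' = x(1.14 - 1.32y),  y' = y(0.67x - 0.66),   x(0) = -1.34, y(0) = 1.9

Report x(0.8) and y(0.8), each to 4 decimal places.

-0.9920, 0.7157

Heun on (x,y): k1 = f(s_n, state_n); k2 = f(s_n + h, state_n + h·k1); state_{n+1} = state_n + (h/2)·(k1 + k2).
0.000000: (-1.340000, 1.900000)
  k1 = (1.833120, -2.959820)
  predictor → (-0.606752, 0.716072)
  k2 = (-0.118186, -0.763708)
  → (-0.997013, 1.155294)
0.400000: (-0.997013, 1.155294)
  k1 = (0.383839, -1.534230)
  predictor → (-0.843478, 0.541603)
  k2 = (-0.358549, -0.663534)
  → (-0.991955, 0.715742)
(x(0.8), y(0.8)) ≈ (-0.9920, 0.7157)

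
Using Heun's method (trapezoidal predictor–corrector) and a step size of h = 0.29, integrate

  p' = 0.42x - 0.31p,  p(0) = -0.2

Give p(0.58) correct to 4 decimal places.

Heun: k1 = f(x_n, p_n); k2 = f(x_n + h, p_n + h·k1); p_{n+1} = p_n + (h/2)·(k1 + k2).
x=0.000000, p=-0.200000:
  k1 = f(0.000000, -0.200000) = 0.062000
  k2 = f(0.290000, -0.182020) = 0.178226
  p ← -0.200000 + (0.29/2)·(0.062000 + 0.178226) = -0.165167
x=0.290000, p=-0.165167:
  k1 = f(0.290000, -0.165167) = 0.173002
  k2 = f(0.580000, -0.114997) = 0.279249
  p ← -0.165167 + (0.29/2)·(0.173002 + 0.279249) = -0.099591
p(0.58) ≈ -0.0996

-0.0996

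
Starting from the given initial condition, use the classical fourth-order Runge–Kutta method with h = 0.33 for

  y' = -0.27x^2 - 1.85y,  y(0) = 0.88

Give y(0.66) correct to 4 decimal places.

0.2405

RK4: k1 = f(x_n, y_n); k2 = f(x_n + h/2, y_n + (h/2)·k1); k3 = f(x_n + h/2, y_n + (h/2)·k2); k4 = f(x_n + h, y_n + h·k3); y_{n+1} = y_n + (h/6)·(k1 + 2k2 + 2k3 + k4).
x=0.000000, y=0.880000:
  k1 = f(0.000000, 0.880000) = -1.628000
  k2 = f(0.165000, 0.611380) = -1.138404
  k3 = f(0.165000, 0.692163) = -1.287853
  k4 = f(0.330000, 0.455009) = -0.871169
  y ← 0.880000 + (0.33/6)·(k1 + 2k2 + 2k3 + k4) = 0.475657
x=0.330000, y=0.475657:
  k1 = f(0.330000, 0.475657) = -0.909369
  k2 = f(0.495000, 0.325612) = -0.668538
  k3 = f(0.495000, 0.365349) = -0.742052
  k4 = f(0.660000, 0.230780) = -0.544556
  y ← 0.475657 + (0.33/6)·(k1 + 2k2 + 2k3 + k4) = 0.240527
y(0.66) ≈ 0.2405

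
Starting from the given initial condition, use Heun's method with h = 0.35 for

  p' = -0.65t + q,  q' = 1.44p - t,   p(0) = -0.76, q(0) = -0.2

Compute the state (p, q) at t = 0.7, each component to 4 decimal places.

-1.3920, -1.3963

Heun on (p,q): k1 = f(t_n, state_n); k2 = f(t_n + h, state_n + h·k1); state_{n+1} = state_n + (h/2)·(k1 + k2).
0.000000: (-0.760000, -0.200000)
  k1 = (-0.200000, -1.094400)
  predictor → (-0.830000, -0.583040)
  k2 = (-0.810540, -1.545200)
  → (-0.936844, -0.661930)
0.350000: (-0.936844, -0.661930)
  k1 = (-0.889430, -1.699056)
  predictor → (-1.248145, -1.256600)
  k2 = (-1.711600, -2.497329)
  → (-1.392025, -1.396297)
(p(0.7), q(0.7)) ≈ (-1.3920, -1.3963)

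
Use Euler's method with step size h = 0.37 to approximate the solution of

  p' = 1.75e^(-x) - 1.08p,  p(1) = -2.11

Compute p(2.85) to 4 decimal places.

0.0443

Euler: p_{n+1} = p_n + h·f(x_n, p_n).
x=1.000000, p=-2.110000: f=2.922589 → p ← -2.110000 + 0.37·2.922589 = -1.028642
x=1.370000, p=-1.028642: f=1.555621 → p ← -1.028642 + 0.37·1.555621 = -0.453062
x=1.740000, p=-0.453062: f=0.796468 → p ← -0.453062 + 0.37·0.796468 = -0.158369
x=2.110000, p=-0.158369: f=0.383205 → p ← -0.158369 + 0.37·0.383205 = -0.016583
x=2.480000, p=-0.016583: f=0.164461 → p ← -0.016583 + 0.37·0.164461 = 0.044267
p(2.85) ≈ 0.0443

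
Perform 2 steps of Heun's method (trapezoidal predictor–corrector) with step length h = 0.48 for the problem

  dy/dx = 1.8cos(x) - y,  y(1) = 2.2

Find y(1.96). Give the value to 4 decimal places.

0.8461

Heun: k1 = f(x_n, y_n); k2 = f(x_n + h, y_n + h·k1); y_{n+1} = y_n + (h/2)·(k1 + k2).
x=1.000000, y=2.200000:
  k1 = f(1.000000, 2.200000) = -1.227456
  k2 = f(1.480000, 1.610821) = -1.447612
  y ← 2.200000 + (0.48/2)·(-1.227456 + (-1.447612)) = 1.557984
x=1.480000, y=1.557984:
  k1 = f(1.480000, 1.557984) = -1.394775
  k2 = f(1.960000, 0.888492) = -1.571505
  y ← 1.557984 + (0.48/2)·(-1.394775 + (-1.571505)) = 0.846077
y(1.96) ≈ 0.8461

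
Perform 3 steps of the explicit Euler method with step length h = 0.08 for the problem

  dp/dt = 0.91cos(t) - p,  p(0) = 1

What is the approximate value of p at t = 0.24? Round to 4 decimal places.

Euler: p_{n+1} = p_n + h·f(t_n, p_n).
t=0.000000, p=1.000000: f=-0.090000 → p ← 1.000000 + 0.08·(-0.090000) = 0.992800
t=0.080000, p=0.992800: f=-0.085710 → p ← 0.992800 + 0.08·(-0.085710) = 0.985943
t=0.160000, p=0.985943: f=-0.087566 → p ← 0.985943 + 0.08·(-0.087566) = 0.978938
p(0.24) ≈ 0.9789

0.9789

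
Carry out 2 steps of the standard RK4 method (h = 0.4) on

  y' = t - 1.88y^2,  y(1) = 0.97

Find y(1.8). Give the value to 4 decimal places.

0.9192

RK4: k1 = f(t_n, y_n); k2 = f(t_n + h/2, y_n + (h/2)·k1); k3 = f(t_n + h/2, y_n + (h/2)·k2); k4 = f(t_n + h, y_n + h·k3); y_{n+1} = y_n + (h/6)·(k1 + 2k2 + 2k3 + k4).
t=1.000000, y=0.970000:
  k1 = f(1.000000, 0.970000) = -0.768892
  k2 = f(1.200000, 0.816222) = -0.052489
  k3 = f(1.200000, 0.959502) = -0.530811
  k4 = f(1.400000, 0.757675) = 0.320745
  y ← 0.970000 + (0.4/6)·(k1 + 2k2 + 2k3 + k4) = 0.862350
t=1.400000, y=0.862350:
  k1 = f(1.400000, 0.862350) = 0.001942
  k2 = f(1.600000, 0.862739) = 0.200682
  k3 = f(1.600000, 0.902487) = 0.068774
  k4 = f(1.800000, 0.889860) = 0.311322
  y ← 0.862350 + (0.4/6)·(k1 + 2k2 + 2k3 + k4) = 0.919162
y(1.8) ≈ 0.9192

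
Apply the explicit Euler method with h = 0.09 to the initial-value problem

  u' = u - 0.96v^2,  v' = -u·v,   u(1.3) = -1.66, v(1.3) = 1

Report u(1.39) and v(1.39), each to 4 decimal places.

Euler on (u,v): u_{n+1} = u_n + h·u', v_{n+1} = v_n + h·v'.
1.300000: (-1.660000, 1.000000); f=(-2.620000, 1.660000) → (-1.895800, 1.149400)
(u(1.39), v(1.39)) ≈ (-1.8958, 1.1494)

-1.8958, 1.1494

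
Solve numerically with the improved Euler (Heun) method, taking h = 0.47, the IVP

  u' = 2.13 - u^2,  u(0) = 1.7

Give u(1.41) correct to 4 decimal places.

1.5052

Heun: k1 = f(x_n, u_n); k2 = f(x_n + h, u_n + h·k1); u_{n+1} = u_n + (h/2)·(k1 + k2).
x=0.000000, u=1.700000:
  k1 = f(0.000000, 1.700000) = -0.760000
  k2 = f(0.470000, 1.342800) = 0.326888
  u ← 1.700000 + (0.47/2)·(-0.760000 + 0.326888) = 1.598219
x=0.470000, u=1.598219:
  k1 = f(0.470000, 1.598219) = -0.424303
  k2 = f(0.940000, 1.398796) = 0.173369
  u ← 1.598219 + (0.47/2)·(-0.424303 + 0.173369) = 1.539249
x=0.940000, u=1.539249:
  k1 = f(0.940000, 1.539249) = -0.239288
  k2 = f(1.410000, 1.426784) = 0.094288
  u ← 1.539249 + (0.47/2)·(-0.239288 + 0.094288) = 1.505174
u(1.41) ≈ 1.5052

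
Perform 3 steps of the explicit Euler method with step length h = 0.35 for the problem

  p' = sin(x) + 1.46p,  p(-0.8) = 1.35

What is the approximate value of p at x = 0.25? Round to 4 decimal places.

Euler: p_{n+1} = p_n + h·f(x_n, p_n).
x=-0.800000, p=1.350000: f=1.253644 → p ← 1.350000 + 0.35·1.253644 = 1.788775
x=-0.450000, p=1.788775: f=2.176647 → p ← 1.788775 + 0.35·2.176647 = 2.550602
x=-0.100000, p=2.550602: f=3.624045 → p ← 2.550602 + 0.35·3.624045 = 3.819017
p(0.25) ≈ 3.8190

3.8190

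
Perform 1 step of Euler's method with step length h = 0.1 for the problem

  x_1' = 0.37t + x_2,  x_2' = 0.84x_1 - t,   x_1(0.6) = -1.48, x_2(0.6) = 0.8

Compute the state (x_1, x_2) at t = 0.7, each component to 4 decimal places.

Euler on (x_1,x_2): x_1_{n+1} = x_1_n + h·x_1', x_2_{n+1} = x_2_n + h·x_2'.
0.600000: (-1.480000, 0.800000); f=(1.022000, -1.843200) → (-1.377800, 0.615680)
(x_1(0.7), x_2(0.7)) ≈ (-1.3778, 0.6157)

-1.3778, 0.6157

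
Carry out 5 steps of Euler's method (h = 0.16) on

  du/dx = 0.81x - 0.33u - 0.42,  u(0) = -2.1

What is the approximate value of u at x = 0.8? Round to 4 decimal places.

Euler: u_{n+1} = u_n + h·f(x_n, u_n).
x=0.000000, u=-2.100000: f=0.273000 → u ← -2.100000 + 0.16·0.273000 = -2.056320
x=0.160000, u=-2.056320: f=0.388186 → u ← -2.056320 + 0.16·0.388186 = -1.994210
x=0.320000, u=-1.994210: f=0.497289 → u ← -1.994210 + 0.16·0.497289 = -1.914644
x=0.480000, u=-1.914644: f=0.600633 → u ← -1.914644 + 0.16·0.600633 = -1.818543
x=0.640000, u=-1.818543: f=0.698519 → u ← -1.818543 + 0.16·0.698519 = -1.706780
u(0.8) ≈ -1.7068

-1.7068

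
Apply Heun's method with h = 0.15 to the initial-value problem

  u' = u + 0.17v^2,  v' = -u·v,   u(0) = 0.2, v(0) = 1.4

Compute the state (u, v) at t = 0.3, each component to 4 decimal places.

0.3784, 1.2854

Heun on (u,v): k1 = f(t_n, state_n); k2 = f(t_n + h, state_n + h·k1); state_{n+1} = state_n + (h/2)·(k1 + k2).
0.000000: (0.200000, 1.400000)
  k1 = (0.533200, -0.280000)
  predictor → (0.279980, 1.358000)
  k2 = (0.593488, -0.380213)
  → (0.284502, 1.350484)
0.150000: (0.284502, 1.350484)
  k1 = (0.594549, -0.384215)
  predictor → (0.373684, 1.292852)
  k2 = (0.657833, -0.483118)
  → (0.378430, 1.285434)
(u(0.3), v(0.3)) ≈ (0.3784, 1.2854)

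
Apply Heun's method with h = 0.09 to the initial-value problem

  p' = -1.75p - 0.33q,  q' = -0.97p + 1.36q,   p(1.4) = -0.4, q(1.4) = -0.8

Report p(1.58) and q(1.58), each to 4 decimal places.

Heun on (p,q): k1 = f(s_n, state_n); k2 = f(s_n + h, state_n + h·k1); state_{n+1} = state_n + (h/2)·(k1 + k2).
1.400000: (-0.400000, -0.800000)
  k1 = (0.964000, -0.700000)
  predictor → (-0.313240, -0.863000)
  k2 = (0.832960, -0.869837)
  → (-0.319137, -0.870643)
1.490000: (-0.319137, -0.870643)
  k1 = (0.845801, -0.874511)
  predictor → (-0.243015, -0.949349)
  k2 = (0.738561, -1.055390)
  → (-0.247841, -0.957488)
(p(1.58), q(1.58)) ≈ (-0.2478, -0.9575)

-0.2478, -0.9575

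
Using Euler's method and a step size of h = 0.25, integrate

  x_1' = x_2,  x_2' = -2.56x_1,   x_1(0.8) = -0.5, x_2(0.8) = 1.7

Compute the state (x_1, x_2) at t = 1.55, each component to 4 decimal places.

Euler on (x_1,x_2): x_1_{n+1} = x_1_n + h·x_1', x_2_{n+1} = x_2_n + h·x_2'.
0.800000: (-0.500000, 1.700000); f=(1.700000, 1.280000) → (-0.075000, 2.020000)
1.050000: (-0.075000, 2.020000); f=(2.020000, 0.192000) → (0.430000, 2.068000)
1.300000: (0.430000, 2.068000); f=(2.068000, -1.100800) → (0.947000, 1.792800)
(x_1(1.55), x_2(1.55)) ≈ (0.9470, 1.7928)

0.9470, 1.7928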